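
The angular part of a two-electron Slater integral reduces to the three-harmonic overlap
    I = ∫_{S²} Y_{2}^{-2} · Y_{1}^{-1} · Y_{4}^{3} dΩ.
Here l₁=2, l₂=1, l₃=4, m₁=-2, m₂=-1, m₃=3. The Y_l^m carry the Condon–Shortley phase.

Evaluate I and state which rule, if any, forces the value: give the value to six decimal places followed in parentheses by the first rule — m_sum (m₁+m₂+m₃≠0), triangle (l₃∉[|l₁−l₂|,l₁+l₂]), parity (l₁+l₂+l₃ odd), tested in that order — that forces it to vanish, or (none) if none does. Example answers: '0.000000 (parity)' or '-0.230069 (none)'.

l₃=4 ∉ [1,3] — triangle fails ⇒ I = 0

0.000000 (triangle)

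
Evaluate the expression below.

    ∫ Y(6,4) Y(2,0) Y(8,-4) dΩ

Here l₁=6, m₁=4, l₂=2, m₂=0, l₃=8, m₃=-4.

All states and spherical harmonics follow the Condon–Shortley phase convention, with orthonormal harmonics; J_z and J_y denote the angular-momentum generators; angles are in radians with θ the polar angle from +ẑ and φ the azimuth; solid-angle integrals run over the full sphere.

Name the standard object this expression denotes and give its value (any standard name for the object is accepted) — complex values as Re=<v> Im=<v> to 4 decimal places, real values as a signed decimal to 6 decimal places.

Gaunt coefficient, +0.168874

This is a Gaunt coefficient — the integral of a triple product of spherical harmonics over the sphere.
m-sum 0 ✓  L=16 even ✓  4≤8≤8 ✓
Π(2lᵢ+1) = 13×5×17 = 1105
triangle coeff Δ(6,2,8) = 1/30940
Σ_t [0,0]: t=0:+1/2073600 = 1/2073600
(3j)²=28/1105 [(6 2 8; 0 0 0)], sign=+1
Σ_t [0,0]: t=0:+1/29030400 = 1/29030400
(3j)²=99/7735 [(6 2 8; 4 0 -4)], sign=+1
⇒ 4πI² = 396/1105
I = (+1)√(396/1105/(4π)) = 0.16887351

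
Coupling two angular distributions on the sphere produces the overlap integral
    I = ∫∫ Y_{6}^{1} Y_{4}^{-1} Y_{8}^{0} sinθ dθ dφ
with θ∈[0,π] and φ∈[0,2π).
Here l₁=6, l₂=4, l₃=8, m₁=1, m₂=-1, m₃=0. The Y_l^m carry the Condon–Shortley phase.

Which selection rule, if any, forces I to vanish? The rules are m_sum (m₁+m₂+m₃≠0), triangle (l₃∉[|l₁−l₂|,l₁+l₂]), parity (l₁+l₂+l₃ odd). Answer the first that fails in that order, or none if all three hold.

none

Σmᵢ = 0  ✓
l₃∈[|l₁−l₂|,l₁+l₂]=[2,10], have l₃=8  ✓
Σlᵢ = 18 ⇒ even  ✓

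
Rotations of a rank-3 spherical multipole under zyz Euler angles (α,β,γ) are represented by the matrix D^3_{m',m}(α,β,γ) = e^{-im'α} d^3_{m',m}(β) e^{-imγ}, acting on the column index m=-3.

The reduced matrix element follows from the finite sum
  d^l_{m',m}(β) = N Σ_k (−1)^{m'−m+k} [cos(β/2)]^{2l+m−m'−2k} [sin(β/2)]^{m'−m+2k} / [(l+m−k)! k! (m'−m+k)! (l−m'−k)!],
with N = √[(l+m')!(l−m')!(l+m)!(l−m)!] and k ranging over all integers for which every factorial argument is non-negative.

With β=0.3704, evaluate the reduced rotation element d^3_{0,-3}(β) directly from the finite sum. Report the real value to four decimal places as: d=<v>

d=-0.0265

d^3_{0,-3}(β=0.3704) via the finite sum:
Half-angle: c=0.982899, s=0.184143. N=√(6·6·1·720)=160.996894
k: max(0,(-3)−(0))=0 … min(3+(-3),3−(0))=0
  k=0: (−1)^3·160.9969/(36)·0.9829^3·0.1841^3 = -0.026516
d^3_{0,-3}(0.3704) = -0.026516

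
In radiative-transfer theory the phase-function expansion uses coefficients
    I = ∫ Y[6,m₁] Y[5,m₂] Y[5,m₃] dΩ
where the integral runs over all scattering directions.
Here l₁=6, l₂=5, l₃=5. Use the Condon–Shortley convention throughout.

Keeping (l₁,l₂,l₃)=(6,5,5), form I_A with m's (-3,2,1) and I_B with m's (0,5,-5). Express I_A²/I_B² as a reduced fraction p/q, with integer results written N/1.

Same 6,5,5: normalisation and zero-m 3j drop out of the ratio.
A: Δ: 6! 6! 4! / 17! → 1/28588560; sum: t=3:−1/622080 t=4:+1/34560 t=5:−1/23040 t=6:+1/155520 = -1/103680; 3j²(6 5 5; -3 2 1) = Δ·Π!·Σ² = 9/2431  (sign -1)
B: Δ: 6! 6! 4! / 17! → 1/28588560; sum: t=6:+1/12441600 = 1/12441600; 3j²(6 5 5; 0 5 -5) = Δ·Π!·Σ² = 15/9724  (sign +1)
I_A²/I_B² = (9/2431)/(15/9724) = 12/5

12/5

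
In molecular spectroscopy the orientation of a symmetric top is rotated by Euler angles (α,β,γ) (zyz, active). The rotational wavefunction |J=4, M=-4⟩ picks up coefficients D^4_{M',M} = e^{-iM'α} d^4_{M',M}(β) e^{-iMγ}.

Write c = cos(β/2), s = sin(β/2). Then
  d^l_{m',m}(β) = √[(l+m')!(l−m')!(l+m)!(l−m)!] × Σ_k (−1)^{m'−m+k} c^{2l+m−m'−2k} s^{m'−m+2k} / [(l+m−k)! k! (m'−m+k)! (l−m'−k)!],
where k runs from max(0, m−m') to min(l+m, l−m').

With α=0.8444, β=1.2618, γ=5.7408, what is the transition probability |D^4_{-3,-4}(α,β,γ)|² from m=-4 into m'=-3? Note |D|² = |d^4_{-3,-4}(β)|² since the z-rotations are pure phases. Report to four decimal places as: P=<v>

P=0.1395

D^4_{-3,-4}(0.8444,1.2618,5.7408) = e^{-i·-3·0.8444}·d^4_{-3,-4}(1.2618)·e^{-i·-4·5.7408}. Compute d first:
c=cos(1.261800/2)=0.807497, s=sin(1.261800/2)=0.589872; N=√[1·5040·1·40320]=14255.272709
The bounds max(0,m−m')=0 and min(l+m,l−m')=0 give 1 term
  k=0: (−1)^1·14255.2727/(5040)·0.8075^7·0.5899^1 = -0.373498
d^4_{-3,-4}(1.2618) = -0.373498
|D^4_{-3,-4}|² = |d^4_{-3,-4}(β)|² = (-0.373498)² = 0.139501 (the z-rotation phases have unit modulus)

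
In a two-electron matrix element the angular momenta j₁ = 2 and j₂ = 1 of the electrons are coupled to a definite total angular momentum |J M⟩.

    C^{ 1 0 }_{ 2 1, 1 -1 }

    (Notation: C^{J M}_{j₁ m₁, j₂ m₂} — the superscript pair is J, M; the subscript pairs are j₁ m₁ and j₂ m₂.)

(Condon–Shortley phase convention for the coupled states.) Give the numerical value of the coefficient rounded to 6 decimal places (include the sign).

+0.547723  (= +√(3/10))

triangle: 2!·2!·0!/5! = 4/120
(j±m)!: 3!·1!·0!·2!·1!·1! = 12
prefactor² = (2J+1)·Δ·N² = 6/5
  k=0: +1/(0!·2!·1!·0!·1!·0!) = 1/2
Σ = 1/2  ⇒  CG² = 6/5·(1/2)² = 3/10
CG = +√(3/10) = +0.547723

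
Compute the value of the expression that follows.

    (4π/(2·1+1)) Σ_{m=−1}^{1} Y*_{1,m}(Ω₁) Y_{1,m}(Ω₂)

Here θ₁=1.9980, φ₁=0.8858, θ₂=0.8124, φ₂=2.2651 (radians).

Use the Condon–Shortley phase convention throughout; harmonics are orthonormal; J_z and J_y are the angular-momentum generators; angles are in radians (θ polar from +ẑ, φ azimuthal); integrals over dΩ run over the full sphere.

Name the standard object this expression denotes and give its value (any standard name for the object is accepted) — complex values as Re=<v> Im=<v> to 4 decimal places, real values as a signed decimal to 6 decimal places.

Legendre polynomial (addition theorem), -0.159208

This sum is the spherical-harmonic addition theorem: it equals the Legendre polynomial P_l(cos γ) of the angle γ between the two directions.
Addition theorem: P_1(cos γ) = (4π/3) Σ_m Y*_{lm}(Ω₁) Y_{lm}(Ω₂), m = −1…1:
  m=-1: (0.198939, 0.243512) × (-0.160480, -0.192746) = (0.015010, -0.077423)  (running Σ = (0.015010, -0.077423))
  m=0: (-0.202441, -0.000000) × (0.336040, 0.000000) = (-0.068028, -0.000000)  (running Σ = (-0.053018, -0.077423))
  m=1: (-0.198939, 0.243512) × (0.160480, -0.192746) = (0.015010, 0.077423)  (running Σ = (-0.038008, 0.000000))
Accumulated sum (-0.038008, 0.000000); after 4π/(2l+1) scaling, (-0.159208, 0.000000) ⇒ P_1 = -0.159208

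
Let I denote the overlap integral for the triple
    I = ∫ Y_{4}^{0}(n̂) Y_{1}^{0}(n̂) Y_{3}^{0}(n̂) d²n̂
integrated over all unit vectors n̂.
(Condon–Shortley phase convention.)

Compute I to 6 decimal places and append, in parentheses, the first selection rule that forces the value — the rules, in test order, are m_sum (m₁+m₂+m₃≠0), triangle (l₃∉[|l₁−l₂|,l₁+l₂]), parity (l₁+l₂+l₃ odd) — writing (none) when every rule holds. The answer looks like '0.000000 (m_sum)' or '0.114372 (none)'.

Rules hold: Σm=0, L=8 even, 3≤3≤5.
N = 9·3·7 = 189
Δ = 2!·6!·0!/9! = 1/252
Racah Σ t=1..1: t=1:−1/36 = -1/36
⇒ 3j(4 1 3; 0 0 0)² = 4/63, sgn +1
(m-triple is (0,0,0) — same symbol as above.)
4πI² = N·(3j₀)²·(3jₘ)² = 16/21
I = +1·√(0.761905/4π) = 0.24623252
No selection rule forces the value: the integral is nonzero (none).

0.246233 (none)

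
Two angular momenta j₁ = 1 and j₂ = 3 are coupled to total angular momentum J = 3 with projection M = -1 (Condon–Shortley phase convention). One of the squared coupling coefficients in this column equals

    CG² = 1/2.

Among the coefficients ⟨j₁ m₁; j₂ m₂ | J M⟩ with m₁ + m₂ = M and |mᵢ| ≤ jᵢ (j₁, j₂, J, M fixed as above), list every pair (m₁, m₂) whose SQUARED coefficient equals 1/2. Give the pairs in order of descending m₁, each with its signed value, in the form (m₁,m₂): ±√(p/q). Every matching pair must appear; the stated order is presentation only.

Admissible pairs with m₁+m₂ = M = -1: (-1,0), (0,-1), (1,-2)
  (m₁,m₂)=(1,-2): CG² = 5/12, CG = +√(5/12)
  (m₁,m₂)=(0,-1): CG² = 1/12, CG = +√(1/12)
  (m₁,m₂)=(-1,0): CG² = 1/2, CG = −√(1/2)   ← matches the target
Pairs with CG² = 1/2: (-1,0): −√(1/2)

(-1,0): −√(1/2)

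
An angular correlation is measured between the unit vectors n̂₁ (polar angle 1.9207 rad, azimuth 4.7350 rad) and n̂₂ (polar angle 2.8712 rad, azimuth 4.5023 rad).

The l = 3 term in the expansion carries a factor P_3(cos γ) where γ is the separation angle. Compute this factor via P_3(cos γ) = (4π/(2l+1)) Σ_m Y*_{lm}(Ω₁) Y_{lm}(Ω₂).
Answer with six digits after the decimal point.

Expand P_3 via completeness: Σ_{m} conj(Y_{3,m}) at Ω₁ times Y_{3,m} at Ω₂ —
  term(m=-3) = 0.00211 + 0.00177j   from Y*(Ω₁)=-0.02344 + 0.34509j, Y(Ω₂)=0.00469 - 0.00642j
  term(m=-2) = 0.01941 + 0.00975j   from Y*(Ω₁)=0.30886 + 0.01398j, Y(Ω₂)=0.06415 + 0.02866j
  term(m=-1) = -0.03832 - 0.00908j   from Y*(Ω₁)=-0.00283 + 0.12518j, Y(Ω₂)=-0.06559 + 0.30759j
  term(m=+0) = -0.18237 + 0.00000j   from Y*(Ω₁)=0.30861 + 0.00000j, Y(Ω₂)=-0.59095 + 0.00000j
  term(m=+1) = -0.03832 + 0.00908j   from Y*(Ω₁)=0.00283 + 0.12518j, Y(Ω₂)=0.06559 + 0.30759j
  term(m=+2) = 0.01941 - 0.00975j   from Y*(Ω₁)=0.30886 - 0.01398j, Y(Ω₂)=0.06415 - 0.02866j
  term(m=+3) = 0.00211 - 0.00177j   from Y*(Ω₁)=0.02344 + 0.34509j, Y(Ω₂)=-0.00469 - 0.00642j
Total Σ_m = -0.21597 - 0.00000j. Multiply by 1.795196: -0.38770 - 0.00000j. P_3(cos γ) = -0.387702

-0.387702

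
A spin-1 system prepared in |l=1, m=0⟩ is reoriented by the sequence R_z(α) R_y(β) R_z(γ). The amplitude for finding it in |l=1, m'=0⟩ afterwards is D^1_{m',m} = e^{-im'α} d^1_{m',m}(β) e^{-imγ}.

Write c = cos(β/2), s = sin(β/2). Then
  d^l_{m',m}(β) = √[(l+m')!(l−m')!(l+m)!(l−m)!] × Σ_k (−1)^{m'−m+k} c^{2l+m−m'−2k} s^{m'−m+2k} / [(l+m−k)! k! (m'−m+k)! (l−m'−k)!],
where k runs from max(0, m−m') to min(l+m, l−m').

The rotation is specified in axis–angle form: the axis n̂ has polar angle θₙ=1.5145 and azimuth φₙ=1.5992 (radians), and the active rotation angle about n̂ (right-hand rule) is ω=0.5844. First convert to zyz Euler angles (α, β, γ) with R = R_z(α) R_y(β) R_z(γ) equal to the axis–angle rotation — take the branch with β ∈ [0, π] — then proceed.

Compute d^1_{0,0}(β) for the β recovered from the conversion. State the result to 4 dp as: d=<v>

d=0.8346

Axis–angle → zyz. n̂ = (sinθₙcosφₙ, sinθₙsinφₙ, cosθₙ) = (-0.028355, +0.998013, +0.056267), ω = 0.5844.
R = I cosω + sinω [n̂]ₓ + (1−cosω) n̂n̂ᵀ gives
  R = [+0.834177, -0.035739, +0.550338; +0.026346, +0.999341, +0.024963; -0.550868, -0.006324, +0.834569]
β = atan2(√(R₁₃²+R₂₃²), R₃₃) = 0.583447; α = atan2(R₂₃, R₁₃) mod 2π = 0.045328; γ = atan2(R₃₂, −R₃₁) mod 2π = 6.271706
d^1_{0,0}(β=0.5834) via the finite sum:
Half-angle: c=0.957750, s=0.287603. N=√(1·1·1·1)=1.000000
k: max(0,(0)−(0))=0 … min(1+(0),1−(0))=1
  k=0: (−1)^0·1.0000/(1)·0.9577^2·0.2876^0 = +0.917284
  k=1: (−1)^1·1.0000/(1)·0.9577^0·0.2876^2 = -0.082716
d^1_{0,0}(0.5834) = +0.917284 -0.082716 = +0.834569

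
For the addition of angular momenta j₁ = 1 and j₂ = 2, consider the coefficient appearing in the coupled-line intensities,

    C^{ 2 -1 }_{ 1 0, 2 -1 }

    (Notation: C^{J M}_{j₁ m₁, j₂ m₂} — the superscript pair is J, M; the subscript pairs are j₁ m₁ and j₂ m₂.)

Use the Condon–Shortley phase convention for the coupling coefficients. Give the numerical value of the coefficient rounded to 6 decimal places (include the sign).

triangle: 1!·1!·3!/6! = 6/720
(j±m)!: 1!·1!·1!·3!·1!·3! = 36
prefactor² = (2J+1)·Δ·N² = 3/2
  k=0: +1/(0!·1!·1!·1!·0!·2!) = 1/2
  k=1: −1/(1!·0!·0!·0!·1!·3!) = -1/6
Σ = 1/3  ⇒  CG² = 3/2·(1/3)² = 1/6
CG = +√(1/6) = +0.408248

+0.408248  (= +√(1/6))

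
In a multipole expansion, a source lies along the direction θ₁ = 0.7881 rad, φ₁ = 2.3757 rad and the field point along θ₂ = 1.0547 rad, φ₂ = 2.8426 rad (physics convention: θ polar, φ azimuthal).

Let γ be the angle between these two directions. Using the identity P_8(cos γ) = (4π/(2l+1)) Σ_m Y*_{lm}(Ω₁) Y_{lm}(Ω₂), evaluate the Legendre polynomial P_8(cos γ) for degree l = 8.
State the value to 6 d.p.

-0.409599

Expand P_8 via completeness: Σ_{m} conj(Y_{8,m}) at Ω₁ times Y_{8,m} at Ω₂ —
  m=-8: (0.032516, 0.005116) × (-0.123538, 0.115007) = (-0.004605, 0.003108)  (running Σ = (-0.004605, 0.003108))
  m=-7: (-0.079134, -0.104342) × (0.191053, -0.332023) = (-0.049763, 0.006339)  (running Σ = (-0.054368, 0.009447))
  m=-6: (-0.036067, 0.306772) × (-0.095671, 0.421569) = (-0.125875, -0.044554)  (running Σ = (-0.180243, -0.035107))
  m=-5: (0.353993, -0.290898) × (-0.009880, -0.130037) = (-0.041325, -0.043158)  (running Σ = (-0.221568, -0.078265))
  m=-4: (-0.353284, -0.027620) × (-0.104668, -0.266044) = (0.029630, 0.096880)  (running Σ = (-0.191938, 0.018615))
  m=-3: (-0.041557, -0.046729) × (0.180291, 0.225790) = (0.003059, -0.017808)  (running Σ = (-0.188880, 0.000807))
  m=-2: (-0.014969, 0.383515) × (0.125218, 0.085297) = (-0.034587, 0.046746)  (running Σ = (-0.223466, 0.047553))
  m=-1: (0.087778, -0.084419) × (-0.307391, -0.094748) = (-0.034981, 0.017633)  (running Σ = (-0.258447, 0.065186))
  m=0: (0.349889, -0.000000) × (-0.106373, 0.000000) = (-0.037219, 0.000000)  (running Σ = (-0.295666, 0.065186))
  m=1: (-0.087778, -0.084419) × (0.307391, -0.094748) = (-0.034981, -0.017633)  (running Σ = (-0.330646, 0.047553))
  m=2: (-0.014969, -0.383515) × (0.125218, -0.085297) = (-0.034587, -0.046746)  (running Σ = (-0.365233, 0.000807))
  m=3: (0.041557, -0.046729) × (-0.180291, 0.225790) = (0.003059, 0.017808)  (running Σ = (-0.362175, 0.018615))
  m=4: (-0.353284, 0.027620) × (-0.104668, 0.266044) = (0.029630, -0.096880)  (running Σ = (-0.332545, -0.078265))
  m=5: (-0.353993, -0.290898) × (0.009880, -0.130037) = (-0.041325, 0.043158)  (running Σ = (-0.373870, -0.035107))
  m=6: (-0.036067, -0.306772) × (-0.095671, -0.421569) = (-0.125875, 0.044554)  (running Σ = (-0.499745, 0.009447))
  m=7: (0.079134, -0.104342) × (-0.191053, -0.332023) = (-0.049763, -0.006339)  (running Σ = (-0.549507, 0.003108))
  m=8: (0.032516, -0.005116) × (-0.123538, -0.115007) = (-0.004605, -0.003108)  (running Σ = (-0.554113, -0.000000))
Total Σ_m = (-0.554113, -0.000000). Multiply by 0.739198: (-0.409599, -0.000000). P_8(cos γ) = -0.409599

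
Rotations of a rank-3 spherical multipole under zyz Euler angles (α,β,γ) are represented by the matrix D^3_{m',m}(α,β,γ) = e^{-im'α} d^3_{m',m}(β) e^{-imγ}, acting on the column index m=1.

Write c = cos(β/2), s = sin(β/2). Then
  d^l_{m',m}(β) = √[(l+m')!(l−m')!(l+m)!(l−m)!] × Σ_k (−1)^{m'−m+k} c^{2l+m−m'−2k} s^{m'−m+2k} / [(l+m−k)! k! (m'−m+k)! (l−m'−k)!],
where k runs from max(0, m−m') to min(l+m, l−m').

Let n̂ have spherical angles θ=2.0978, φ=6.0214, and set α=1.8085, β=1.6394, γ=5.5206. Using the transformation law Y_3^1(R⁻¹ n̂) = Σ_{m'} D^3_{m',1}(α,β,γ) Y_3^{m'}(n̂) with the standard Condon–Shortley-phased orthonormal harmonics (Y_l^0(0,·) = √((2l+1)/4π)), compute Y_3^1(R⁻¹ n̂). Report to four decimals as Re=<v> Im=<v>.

Re=0.0832 Im=-0.0167

Need the full column D^3_{m',1} for m'=−3..3 at α=1.8085, β=1.6394, γ=5.5206.
cos(β/2)=0.682441, sin(β/2)=0.730941
d^3_{-3,1}: single k=4 term ⇒ +0.514879;  D = +0.512552-0.048891i
d^3_{-2,1}: k∈[3..4] ⇒ +0.785004 -0.450274 = +0.334730;  D = -0.109354-0.316363i
d^3_{-1,1}: k∈[2..4] ⇒ +0.695305 -1.063529 +0.152509 = -0.215715;  D = +0.181552-0.116499i
d^3_{0,1}: k∈[1..3] ⇒ +0.374798 -1.289892 +0.493250 = -0.421844;  D = -0.305016-0.291407i
d^3_{1,1}: k∈[0..2] ⇒ +0.101016 -0.927073 +0.797646 = -0.028411;  D = -0.014237+0.024586i
d^3_{2,1}: k∈[0..1] ⇒ -0.342142 +0.785004 = +0.442862;  D = -0.424725-0.125439i
d^3_{3,1}: single k=0 term ⇒ +0.448817;  D = -0.022196+0.448268i
Y_3^{m'}(θ=2.0978,φ=6.0214) and Σ D·Y over m':
  (+0.5126-0.0489i)·(+0.1905+0.1905i)  (-0.1094-0.3164i)·(-0.3325-0.1920i)  (+0.1816-0.1165i)·(+0.0714+0.0191i)  (-0.3050-0.2914i)·(+0.3257+0.0000i)  (-0.0142+0.0246i)·(-0.0714+0.0191i)  (-0.4247-0.1254i)·(-0.3325+0.1920i)  (-0.0222+0.4483i)·(-0.1905+0.1905i)
Y_3^1(R⁻¹ n̂) = +0.083155-0.016712i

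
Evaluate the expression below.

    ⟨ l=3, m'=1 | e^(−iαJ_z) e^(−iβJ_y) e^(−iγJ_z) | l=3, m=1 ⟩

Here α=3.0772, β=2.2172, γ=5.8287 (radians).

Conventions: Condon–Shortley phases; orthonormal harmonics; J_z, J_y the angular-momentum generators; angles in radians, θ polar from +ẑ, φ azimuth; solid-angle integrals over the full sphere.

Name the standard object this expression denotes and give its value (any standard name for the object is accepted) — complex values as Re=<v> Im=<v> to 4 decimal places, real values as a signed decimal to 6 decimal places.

This is a Wigner D-matrix element — the rotation-matrix element ⟨l m'| R(α,β,γ) |l m⟩ in the angular-momentum basis.
Split into d^3_{1,1}(β=2.2172) × two z-phases.
Half-angle: c=0.445915, s=0.895075. N=√(24·2·24·2)=48.000000
k∈{0,1,2} keeps every argument non-negative
  k=0: (−1)^0·48.0000/(48)·0.4459^6·0.8951^0 = +0.007862
  k=1: (−1)^1·48.0000/(6)·0.4459^4·0.8951^2 = -0.253406
  k=2: (−1)^2·48.0000/(8)·0.4459^2·0.8951^4 = +0.765762
d^3_{1,1}(2.2172) = +0.007862 -0.253406 +0.765762 = +0.520217
D = (-0.997928-0.064348i)·(+0.520217)·(+0.898487+0.439000i) = -0.451744-0.257979i

Wigner D-matrix element, Re=-0.4517 Im=-0.2580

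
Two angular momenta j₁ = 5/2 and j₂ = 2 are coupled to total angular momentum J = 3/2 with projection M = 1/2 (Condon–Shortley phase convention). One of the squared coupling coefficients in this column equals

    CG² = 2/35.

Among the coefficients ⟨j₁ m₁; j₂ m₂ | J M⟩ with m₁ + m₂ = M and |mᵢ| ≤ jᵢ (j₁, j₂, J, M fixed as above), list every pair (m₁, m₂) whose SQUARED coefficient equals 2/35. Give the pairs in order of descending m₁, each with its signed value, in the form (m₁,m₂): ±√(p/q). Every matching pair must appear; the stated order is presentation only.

Admissible pairs with m₁+m₂ = M = 1/2: (-3/2,2), (-1/2,1), (1/2,0), (3/2,-1), (5/2,-2)
  (m₁,m₂)=(5/2,-2): CG² = 8/21, CG = +√(8/21)
  (m₁,m₂)=(3/2,-1): CG² = 2/105, CG = −√(2/105)
  (m₁,m₂)=(1/2,0): CG² = 2/35, CG = −√(2/35)   ← matches the target
  (m₁,m₂)=(-1/2,1): CG² = 5/21, CG = +√(5/21)
  (m₁,m₂)=(-3/2,2): CG² = 32/105, CG = −√(32/105)
Pairs with CG² = 2/35: (1/2,0): −√(2/35)

(1/2,0): −√(2/35)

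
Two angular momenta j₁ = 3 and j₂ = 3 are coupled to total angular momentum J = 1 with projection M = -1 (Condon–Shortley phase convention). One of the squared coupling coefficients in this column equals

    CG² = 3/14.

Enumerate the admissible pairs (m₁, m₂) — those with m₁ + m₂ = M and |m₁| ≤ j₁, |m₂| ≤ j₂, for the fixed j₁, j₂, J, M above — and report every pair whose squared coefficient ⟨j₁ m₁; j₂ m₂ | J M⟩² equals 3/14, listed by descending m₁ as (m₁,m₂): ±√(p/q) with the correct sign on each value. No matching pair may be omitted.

Admissible pairs with m₁+m₂ = M = -1: (-3,2), (-2,1), (-1,0), (0,-1), (1,-2), (2,-3)
  (m₁,m₂)=(2,-3): CG² = 3/28, CG = +√(3/28)
  (m₁,m₂)=(1,-2): CG² = 5/28, CG = −√(5/28)
  (m₁,m₂)=(0,-1): CG² = 3/14, CG = +√(3/14)   ← matches the target
  (m₁,m₂)=(-1,0): CG² = 3/14, CG = −√(3/14)   ← matches the target
  (m₁,m₂)=(-2,1): CG² = 5/28, CG = +√(5/28)
  (m₁,m₂)=(-3,2): CG² = 3/28, CG = −√(3/28)
Pairs with CG² = 3/14: (0,-1): +√(3/14); (-1,0): −√(3/14)

(0,-1): +√(3/14); (-1,0): −√(3/14)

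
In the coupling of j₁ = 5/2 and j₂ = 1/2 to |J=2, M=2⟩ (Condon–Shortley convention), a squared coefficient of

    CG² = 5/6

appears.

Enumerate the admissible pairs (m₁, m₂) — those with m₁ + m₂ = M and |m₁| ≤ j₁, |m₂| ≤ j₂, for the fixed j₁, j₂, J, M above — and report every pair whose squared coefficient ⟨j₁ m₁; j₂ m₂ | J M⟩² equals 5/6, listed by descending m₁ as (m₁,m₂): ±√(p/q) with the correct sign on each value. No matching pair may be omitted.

Admissible pairs with m₁+m₂ = M = 2: (3/2,1/2), (5/2,-1/2)
  (m₁,m₂)=(5/2,-1/2): CG² = 5/6, CG = +√(5/6)   ← matches the target
  (m₁,m₂)=(3/2,1/2): CG² = 1/6, CG = −√(1/6)
Pairs with CG² = 5/6: (5/2,-1/2): +√(5/6)

(5/2,-1/2): +√(5/6)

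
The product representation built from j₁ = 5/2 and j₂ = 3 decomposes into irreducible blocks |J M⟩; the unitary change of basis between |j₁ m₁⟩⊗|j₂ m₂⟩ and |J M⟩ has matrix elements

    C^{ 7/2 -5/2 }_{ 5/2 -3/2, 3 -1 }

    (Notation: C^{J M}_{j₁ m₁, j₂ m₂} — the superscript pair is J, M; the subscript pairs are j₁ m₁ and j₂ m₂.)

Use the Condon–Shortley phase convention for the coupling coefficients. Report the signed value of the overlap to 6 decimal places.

-0.398410  (= −√(10/63))

√[8·2!3!4!/10! · 1!4!2!4!1!6!] = √(18432/35)
  +(−1)^1/∏(1,1,3,1,0,3)! = -1/36  (running -1/36)
  +(−1)^2/∏(2,0,2,0,1,4)! = 1/96  (running -5/288)
⟨..|..⟩ = √(18432/35)·(-5/288) = -0.398410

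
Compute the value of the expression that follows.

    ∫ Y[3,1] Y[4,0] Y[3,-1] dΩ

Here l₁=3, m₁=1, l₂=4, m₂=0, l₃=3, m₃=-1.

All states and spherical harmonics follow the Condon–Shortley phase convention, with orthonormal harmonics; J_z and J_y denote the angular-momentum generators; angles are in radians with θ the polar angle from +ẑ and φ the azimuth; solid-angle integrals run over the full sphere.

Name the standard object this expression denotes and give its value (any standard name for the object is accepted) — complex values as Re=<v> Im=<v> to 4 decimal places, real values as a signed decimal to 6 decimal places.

This is a Gaunt coefficient — the integral of a triple product of spherical harmonics over the sphere.
Rules hold: Σm=0, L=10 even, 1≤3≤7.
N = 7·9·7 = 441
Δ = 4!·2!·4!/11! = 1/34650
Racah Σ t=1..3: t=1:−1/72 t=2:+1/16 t=3:−1/72 = 5/144
⇒ 3j(3 4 3; 0 0 0)² = 2/77, sgn -1
Racah Σ t=0..2: t=0:+1/1152 t=1:−1/36 t=2:+1/32 = 5/1152
⇒ 3j(3 4 3; 1 0 -1)² = 1/1386, sgn +1
4πI² = N·(3j₀)²·(3jₘ)² = 1/121
I = -1·√(0.00826446/4π) = -0.02564498

Gaunt coefficient, -0.025645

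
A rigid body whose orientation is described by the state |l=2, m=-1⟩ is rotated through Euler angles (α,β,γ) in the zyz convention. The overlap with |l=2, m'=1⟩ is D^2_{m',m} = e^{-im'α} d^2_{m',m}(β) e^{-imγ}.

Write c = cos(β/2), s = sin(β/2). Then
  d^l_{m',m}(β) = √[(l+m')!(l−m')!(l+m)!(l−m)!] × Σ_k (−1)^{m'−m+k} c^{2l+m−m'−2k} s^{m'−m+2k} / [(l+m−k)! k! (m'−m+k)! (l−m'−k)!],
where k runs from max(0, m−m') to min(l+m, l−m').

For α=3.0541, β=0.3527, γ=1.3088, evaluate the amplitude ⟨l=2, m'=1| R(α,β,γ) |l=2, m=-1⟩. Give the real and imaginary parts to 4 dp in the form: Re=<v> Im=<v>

Re=-0.0154 Im=-0.0872

First d^2_{1,-1}(β=0.3527), then the phase factors e^{-i(1)α} and e^{-i(-1)γ}:
c=cos(0.352700/2)=0.984491, s=sin(0.352700/2)=0.175437; N=√[6·1·1·6]=6.000000
k: max(0,(-1)−(1))=0 … min(2+(-1),2−(1))=1
  k=0: (−1)^2·6.0000/(2)·0.9845^2·0.1754^2 = +0.089493
  k=1: (−1)^3·6.0000/(6)·0.9845^0·0.1754^4 = -0.000947
d^2_{1,-1}(0.3527) = +0.089493 -0.000947 = +0.088546
Phases: e^{-i·(1)·3.0541}=-0.996175-0.087381i, e^{-i·(-1)·1.3088}=+0.259009+0.965875i ⇒ D=-0.015373-0.087201i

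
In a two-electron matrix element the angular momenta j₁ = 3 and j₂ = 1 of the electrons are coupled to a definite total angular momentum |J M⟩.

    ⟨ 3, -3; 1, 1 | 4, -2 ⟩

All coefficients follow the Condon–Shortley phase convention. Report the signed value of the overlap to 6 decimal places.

√[9·0!6!2!/9! · 0!6!2!0!2!6!] = √(518400/7)
  +(−1)^0/∏(0,0,6,2,0,0)! = 1/1440  (running 1/1440)
⟨..|..⟩ = √(518400/7)·(1/1440) = +0.188982

+0.188982  (= +√(1/28))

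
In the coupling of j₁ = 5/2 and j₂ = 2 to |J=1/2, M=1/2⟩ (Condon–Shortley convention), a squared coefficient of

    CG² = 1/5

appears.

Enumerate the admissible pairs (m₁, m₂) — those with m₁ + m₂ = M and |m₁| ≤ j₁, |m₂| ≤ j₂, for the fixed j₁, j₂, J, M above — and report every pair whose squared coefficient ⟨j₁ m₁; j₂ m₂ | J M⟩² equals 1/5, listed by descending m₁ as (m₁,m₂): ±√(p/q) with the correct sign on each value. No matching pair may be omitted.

(1/2,0): +√(1/5)

Admissible pairs with m₁+m₂ = M = 1/2: (-3/2,2), (-1/2,1), (1/2,0), (3/2,-1), (5/2,-2)
  (m₁,m₂)=(5/2,-2): CG² = 1/3, CG = +√(1/3)
  (m₁,m₂)=(3/2,-1): CG² = 4/15, CG = −√(4/15)
  (m₁,m₂)=(1/2,0): CG² = 1/5, CG = +√(1/5)   ← matches the target
  (m₁,m₂)=(-1/2,1): CG² = 2/15, CG = −√(2/15)
  (m₁,m₂)=(-3/2,2): CG² = 1/15, CG = +√(1/15)
Pairs with CG² = 1/5: (1/2,0): +√(1/5)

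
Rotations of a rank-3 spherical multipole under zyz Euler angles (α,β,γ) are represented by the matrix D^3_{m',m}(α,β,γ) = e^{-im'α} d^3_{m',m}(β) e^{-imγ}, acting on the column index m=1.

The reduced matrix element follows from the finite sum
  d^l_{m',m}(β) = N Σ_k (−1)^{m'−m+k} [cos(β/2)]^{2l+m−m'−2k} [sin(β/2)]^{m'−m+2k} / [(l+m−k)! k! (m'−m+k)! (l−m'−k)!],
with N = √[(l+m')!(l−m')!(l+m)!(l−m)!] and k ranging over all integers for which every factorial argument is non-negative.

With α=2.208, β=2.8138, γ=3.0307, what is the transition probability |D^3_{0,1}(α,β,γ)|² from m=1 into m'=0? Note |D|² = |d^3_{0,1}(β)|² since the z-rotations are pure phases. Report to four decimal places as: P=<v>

P=0.2356

Split into d^3_{0,1}(β=2.8138) × two z-phases.
Half-angle: c=0.163164, s=0.986599. N=√(6·6·24·2)=41.569219
k∈{1,2,3} keeps every argument non-negative
  k=1: (−1)^0·41.5692/(12)·0.1632^5·0.9866^1 = +0.000395
  k=2: (−1)^1·41.5692/(4)·0.1632^3·0.9866^3 = -0.043351
  k=3: (−1)^2·41.5692/(12)·0.1632^1·0.9866^5 = +0.528345
d^3_{0,1}(2.8138) = +0.000395 -0.043351 +0.528345 = +0.485388
|D^3_{0,1}|² = |d^3_{0,1}(β)|² = (+0.485388)² = 0.235602 (the z-rotation phases have unit modulus)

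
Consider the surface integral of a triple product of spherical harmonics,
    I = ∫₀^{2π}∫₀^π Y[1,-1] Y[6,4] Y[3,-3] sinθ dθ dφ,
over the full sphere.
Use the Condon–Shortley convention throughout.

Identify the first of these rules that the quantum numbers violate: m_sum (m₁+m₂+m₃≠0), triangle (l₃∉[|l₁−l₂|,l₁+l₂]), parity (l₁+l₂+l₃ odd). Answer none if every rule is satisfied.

triangle

m₁+m₂+m₃ = -1 + 4 − 3 = 0  ✓
triangle: need |l₁−l₂| ≤ l₃ ≤ l₁+l₂ = [5,7]; l₃=3 is outside  ✗
parity: l₁+l₂+l₃ = 10 is even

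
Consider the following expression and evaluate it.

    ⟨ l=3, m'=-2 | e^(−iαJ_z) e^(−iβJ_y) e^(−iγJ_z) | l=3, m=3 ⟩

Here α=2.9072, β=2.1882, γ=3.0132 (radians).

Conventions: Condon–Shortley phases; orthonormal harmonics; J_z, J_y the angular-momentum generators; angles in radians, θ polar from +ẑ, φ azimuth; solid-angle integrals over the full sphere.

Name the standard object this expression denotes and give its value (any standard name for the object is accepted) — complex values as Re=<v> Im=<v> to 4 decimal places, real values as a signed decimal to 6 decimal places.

Wigner D-matrix element, Re=-0.6202 Im=0.0520

This is a Wigner D-matrix element — the rotation-matrix element ⟨l m'| R(α,β,γ) |l m⟩ in the angular-momentum basis.
D^3_{-2,3}(2.9072,2.1882,3.0132) = e^{-i·-2·2.9072}·d^3_{-2,3}(2.1882)·e^{-i·3·3.0132}. Compute d first:
c=cos(2.188200/2)=0.458846, s=sin(2.188200/2)=0.888516; N=√[1·120·720·1]=293.938769
k∈{5} keeps every argument non-negative
  k=5: (−1)^0·293.9388/(120)·0.4588^1·0.8885^5 = +0.622398
d^3_{-2,3}(2.1882) = +0.622398
Attach z-rotation phases: D = e^{-i(-2)(2.9072)}·(+0.622398)·e^{-i(3)(3.0132)} = -0.620224+0.051976i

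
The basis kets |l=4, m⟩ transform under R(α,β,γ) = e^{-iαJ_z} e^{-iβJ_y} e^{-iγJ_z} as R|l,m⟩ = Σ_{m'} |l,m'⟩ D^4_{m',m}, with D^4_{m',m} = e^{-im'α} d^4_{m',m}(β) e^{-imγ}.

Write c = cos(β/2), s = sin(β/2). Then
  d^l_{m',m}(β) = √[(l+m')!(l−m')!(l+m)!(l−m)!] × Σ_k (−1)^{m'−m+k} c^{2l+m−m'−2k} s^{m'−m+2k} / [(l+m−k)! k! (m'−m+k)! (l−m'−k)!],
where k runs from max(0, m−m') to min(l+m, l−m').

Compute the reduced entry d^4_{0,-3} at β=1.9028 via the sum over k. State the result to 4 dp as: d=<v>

d^4_{0,-3}(β=1.9028) via the finite sum:
With c≡cos(β/2)=0.580544 and s≡sin(β/2)=0.814229, N=[24·24·1·5040]^{1/2}=1703.830978
k∈{0,1} keeps every argument non-negative
  k=0: (−1)^3·1703.8310/(144)·0.5805^5·0.8142^3 = -0.421190
  k=1: (−1)^4·1703.8310/(144)·0.5805^3·0.8142^5 = +0.828518
d^4_{0,-3}(1.9028) = -0.421190 +0.828518 = +0.407327

d=0.4073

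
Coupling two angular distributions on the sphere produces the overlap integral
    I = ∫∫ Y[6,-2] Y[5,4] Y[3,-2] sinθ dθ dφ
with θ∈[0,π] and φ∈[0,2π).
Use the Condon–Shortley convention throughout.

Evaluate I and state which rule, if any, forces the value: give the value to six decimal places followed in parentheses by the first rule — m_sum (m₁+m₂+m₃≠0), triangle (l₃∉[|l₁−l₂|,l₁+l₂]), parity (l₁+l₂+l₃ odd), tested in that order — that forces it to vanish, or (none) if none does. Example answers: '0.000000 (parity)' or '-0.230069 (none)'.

Rules hold: Σm=0, L=14 even, 1≤3≤11.
N = 13·11·7 = 1001
Δ = 8!·4!·2!/15! = 1/675675
Racah Σ t=3..5: t=3:−1/8640 t=4:+1/2304 t=5:−1/8640 = 7/34560
⇒ 3j(6 5 3; 0 0 0)² = 7/429, sgn -1
Racah Σ t=7..8: t=7:−1/60480 t=8:+1/967680 = -1/64512
⇒ 3j(6 5 3; -2 4 -2)² = 15/1001, sgn +1
4πI² = N·(3j₀)²·(3jₘ)² = 35/143
I = -1·√(0.244755/4π) = -0.13956004
No selection rule forces the value: the integral is nonzero (none).

-0.139560 (none)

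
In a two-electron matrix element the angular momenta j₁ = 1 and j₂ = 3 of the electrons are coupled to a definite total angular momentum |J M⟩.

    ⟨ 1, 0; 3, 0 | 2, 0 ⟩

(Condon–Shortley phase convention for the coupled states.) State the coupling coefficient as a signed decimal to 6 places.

√[5·2!0!4!/7! · 1!1!3!3!2!2!] = √(48/7)
  +(−1)^1/∏(1,1,0,2,0,2)! = -1/4  (running -1/4)
⟨..|..⟩ = √(48/7)·(-1/4) = -0.654654

-0.654654  (= −√(3/7))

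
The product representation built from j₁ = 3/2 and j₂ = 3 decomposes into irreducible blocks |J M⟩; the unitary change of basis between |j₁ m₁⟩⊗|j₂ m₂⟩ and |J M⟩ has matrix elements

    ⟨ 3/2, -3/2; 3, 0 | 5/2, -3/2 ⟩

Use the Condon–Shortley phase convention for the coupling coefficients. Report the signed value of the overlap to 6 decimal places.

triangle: 2!*1!*4!/8! = 48/40320
(j±m)!: 0!*3!*3!*3!*1!*4! = 5184
prefactor² = (2J+1)*Δ*N² = 1296/35
  k=2: +1/(2!*0!*1!*1!*0!*3!) = 1/12
Σ = 1/12  ⇒  CG² = 1296/35*(1/12)² = 9/35
CG = +√(9/35) = +0.507093

+√(9/35) = +0.507093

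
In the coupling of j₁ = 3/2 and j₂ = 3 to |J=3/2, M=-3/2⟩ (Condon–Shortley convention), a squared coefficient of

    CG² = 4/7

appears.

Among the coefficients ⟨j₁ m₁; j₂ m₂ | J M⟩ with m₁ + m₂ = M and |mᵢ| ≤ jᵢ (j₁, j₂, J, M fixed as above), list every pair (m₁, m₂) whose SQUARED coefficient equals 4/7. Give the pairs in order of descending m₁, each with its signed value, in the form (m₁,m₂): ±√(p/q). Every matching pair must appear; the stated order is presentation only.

(3/2,-3): +√(4/7)

Admissible pairs with m₁+m₂ = M = -3/2: (-3/2,0), (-1/2,-1), (1/2,-2), (3/2,-3)
  (m₁,m₂)=(3/2,-3): CG² = 4/7, CG = +√(4/7)   ← matches the target
  (m₁,m₂)=(1/2,-2): CG² = 2/7, CG = −√(2/7)
  (m₁,m₂)=(-1/2,-1): CG² = 4/35, CG = +√(4/35)
  (m₁,m₂)=(-3/2,0): CG² = 1/35, CG = −√(1/35)
Pairs with CG² = 4/7: (3/2,-3): +√(4/7)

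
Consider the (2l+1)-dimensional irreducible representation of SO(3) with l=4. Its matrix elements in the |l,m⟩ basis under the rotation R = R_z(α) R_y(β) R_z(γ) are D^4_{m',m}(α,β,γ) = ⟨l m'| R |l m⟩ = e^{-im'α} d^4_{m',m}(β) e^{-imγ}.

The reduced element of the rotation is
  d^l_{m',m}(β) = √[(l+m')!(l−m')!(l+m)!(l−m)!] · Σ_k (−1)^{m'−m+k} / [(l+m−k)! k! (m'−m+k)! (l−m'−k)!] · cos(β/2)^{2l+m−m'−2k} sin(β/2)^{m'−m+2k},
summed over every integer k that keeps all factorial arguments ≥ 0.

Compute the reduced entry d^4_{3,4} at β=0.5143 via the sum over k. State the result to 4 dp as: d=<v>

d^4_{3,4}(β=0.5143) via the finite sum:
With c≡cos(β/2)=0.967119 and s≡sin(β/2)=0.254325, N=[5040·1·40320·1]^{1/2}=14255.272709
Admissible k: 1..1 (factorial args all ≥0)
  k=1: (−1)^0·14255.2727/(5040)·0.9671^7·0.2543^1 = +0.569237
d^4_{3,4}(0.5143) = +0.569237

d=0.5692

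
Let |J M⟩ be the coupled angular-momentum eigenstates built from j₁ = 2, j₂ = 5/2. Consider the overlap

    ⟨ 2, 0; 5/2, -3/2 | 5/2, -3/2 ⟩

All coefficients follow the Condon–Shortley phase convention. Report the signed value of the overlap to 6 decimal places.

√[6·2!2!3!/8! · 2!2!1!4!1!4!] = √(288/35)
  +(−1)^0/∏(0,2,2,1,0,2)! = 1/8  (running 1/8)
  +(−1)^1/∏(1,1,1,0,1,3)! = -1/6  (running -1/24)
⟨..|..⟩ = √(288/35)·(-1/24) = -0.119523

-0.119523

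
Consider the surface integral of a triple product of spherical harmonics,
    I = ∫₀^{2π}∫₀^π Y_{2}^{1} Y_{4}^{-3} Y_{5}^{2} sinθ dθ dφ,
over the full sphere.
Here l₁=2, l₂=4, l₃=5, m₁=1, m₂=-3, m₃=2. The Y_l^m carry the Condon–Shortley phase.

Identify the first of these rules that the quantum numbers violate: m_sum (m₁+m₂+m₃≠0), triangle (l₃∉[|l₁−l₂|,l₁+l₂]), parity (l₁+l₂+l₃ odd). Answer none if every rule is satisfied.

parity

m₁+m₂+m₃ = 1 − 3 + 2 = 0  ✓
triangle: |2−4|=2 ≤ l₃=5 ≤ 2+4=6  ✓
parity: l₁+l₂+l₃ = 11 is odd  ✗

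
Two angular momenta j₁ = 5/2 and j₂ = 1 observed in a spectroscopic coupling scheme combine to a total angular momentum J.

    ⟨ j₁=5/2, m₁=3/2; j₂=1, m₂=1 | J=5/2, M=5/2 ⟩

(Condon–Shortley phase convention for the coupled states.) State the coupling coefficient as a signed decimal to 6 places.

√[6·1!4!1!/7! · 4!1!2!0!5!0!] = √(1152/7)
  +(−1)^1/∏(1,0,0,1,4,0)! = -1/24  (running -1/24)
⟨..|..⟩ = √(1152/7)·(-1/24) = -0.534522

-0.534522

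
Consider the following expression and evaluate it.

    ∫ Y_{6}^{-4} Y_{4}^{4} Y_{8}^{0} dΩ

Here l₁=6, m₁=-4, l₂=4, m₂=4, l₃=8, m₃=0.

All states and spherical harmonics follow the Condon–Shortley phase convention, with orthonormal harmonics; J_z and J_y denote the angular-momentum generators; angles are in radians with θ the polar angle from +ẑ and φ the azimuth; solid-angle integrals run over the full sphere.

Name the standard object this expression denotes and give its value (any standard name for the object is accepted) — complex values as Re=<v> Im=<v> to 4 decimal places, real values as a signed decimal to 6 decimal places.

Gaunt coefficient, -0.051161

This is a Gaunt coefficient — the integral of a triple product of spherical harmonics over the sphere.
Checks pass: Σm=0; 18 even; l₃=8∈[2,10].
(2·6+1)(2·4+1)(2·8+1) = 1989
Δ: 2! 10! 6! / 19! → 1/23279256
sum: t=0:+1/1658880 t=1:−1/518400 t=2:+1/1658880 = -1/1382400
3j²(6 4 8; 0 0 0) = Δ·Π!·Σ² = 504/46189  (sign -1)
sum: t=2:+1/116121600 = 1/116121600
3j²(6 4 8; -4 4 0) = Δ·Π!·Σ² = 70/46189  (sign +1)
combine: 4πI² = 1989·504/46189·70/46189 = 317520/9653501
take √, sign -1: I = -0.05116090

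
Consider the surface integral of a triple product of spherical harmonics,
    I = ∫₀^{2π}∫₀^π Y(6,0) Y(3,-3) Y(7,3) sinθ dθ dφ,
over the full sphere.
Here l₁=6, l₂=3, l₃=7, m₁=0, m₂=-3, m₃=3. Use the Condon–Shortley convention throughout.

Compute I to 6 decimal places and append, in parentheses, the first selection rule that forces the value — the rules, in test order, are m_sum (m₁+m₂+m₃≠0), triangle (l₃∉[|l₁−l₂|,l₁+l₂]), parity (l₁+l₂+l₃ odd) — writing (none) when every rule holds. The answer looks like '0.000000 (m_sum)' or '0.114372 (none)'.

m-sum 0 ✓  L=16 even ✓  3≤7≤9 ✓
Π(2lᵢ+1) = 13×7×15 = 1365
triangle coeff Δ(6,3,7) = 1/2042040
Σ_t [0,2]: t=0:+1/207360 t=1:−1/57600 t=2:+1/207360 = -1/129600
(3j)²=168/12155 [(6 3 7; 0 0 0)], sign=+1
Σ_t [0,0]: t=0:+1/829440 = 1/829440
(3j)²=225/9724 [(6 3 7; 0 -3 3)], sign=+1
⇒ 4πI² = 198450/454597
I = (+1)√(198450/454597/(4π)) = 0.18638345
No selection rule forces the value: the integral is nonzero (none).

0.186383 (none)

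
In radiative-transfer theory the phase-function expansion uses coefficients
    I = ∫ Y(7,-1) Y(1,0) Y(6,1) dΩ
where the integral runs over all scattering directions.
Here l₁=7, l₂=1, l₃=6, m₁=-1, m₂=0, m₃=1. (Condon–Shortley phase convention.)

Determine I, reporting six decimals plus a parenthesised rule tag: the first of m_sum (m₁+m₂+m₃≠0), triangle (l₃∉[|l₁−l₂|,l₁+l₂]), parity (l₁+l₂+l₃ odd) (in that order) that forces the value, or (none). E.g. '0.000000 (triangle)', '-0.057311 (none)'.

-0.242415 (none)

m-sum 0 ✓  L=14 even ✓  6≤6≤8 ✓
Π(2lᵢ+1) = 15×3×13 = 585
triangle coeff Δ(7,1,6) = 1/1365
Σ_t [1,1]: t=1:−1/518400 = -1/518400
(3j)²=7/195 [(7 1 6; 0 0 0)], sign=-1
Σ_t [1,1]: t=1:−1/604800 = -1/604800
(3j)²=16/455 [(7 1 6; -1 0 1)], sign=+1
⇒ 4πI² = 48/65
I = (-1)√(48/65/(4π)) = -0.24241473
No selection rule forces the value: the integral is nonzero (none).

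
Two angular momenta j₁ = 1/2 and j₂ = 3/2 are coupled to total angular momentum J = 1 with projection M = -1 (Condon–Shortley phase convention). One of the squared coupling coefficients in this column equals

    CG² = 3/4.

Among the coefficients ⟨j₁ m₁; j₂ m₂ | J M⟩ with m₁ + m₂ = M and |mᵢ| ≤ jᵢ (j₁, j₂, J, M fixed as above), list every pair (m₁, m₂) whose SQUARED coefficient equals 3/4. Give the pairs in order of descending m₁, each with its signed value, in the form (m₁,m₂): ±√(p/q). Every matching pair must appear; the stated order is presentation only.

(1/2,-3/2): +√(3/4)

Admissible pairs with m₁+m₂ = M = -1: (-1/2,-1/2), (1/2,-3/2)
  (m₁,m₂)=(1/2,-3/2): CG² = 3/4, CG = +√(3/4)   ← matches the target
  (m₁,m₂)=(-1/2,-1/2): CG² = 1/4, CG = −√(1/4)
Pairs with CG² = 3/4: (1/2,-3/2): +√(3/4)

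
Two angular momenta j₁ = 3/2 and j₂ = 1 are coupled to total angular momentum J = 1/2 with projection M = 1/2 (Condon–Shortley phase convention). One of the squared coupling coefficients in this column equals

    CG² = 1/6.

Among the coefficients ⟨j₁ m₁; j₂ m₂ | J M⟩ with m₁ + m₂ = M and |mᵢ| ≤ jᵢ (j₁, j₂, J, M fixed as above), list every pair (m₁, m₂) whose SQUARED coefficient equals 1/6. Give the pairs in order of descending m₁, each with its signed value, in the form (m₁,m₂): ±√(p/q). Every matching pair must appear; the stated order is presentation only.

Admissible pairs with m₁+m₂ = M = 1/2: (-1/2,1), (1/2,0), (3/2,-1)
  (m₁,m₂)=(3/2,-1): CG² = 1/2, CG = +√(1/2)
  (m₁,m₂)=(1/2,0): CG² = 1/3, CG = −√(1/3)
  (m₁,m₂)=(-1/2,1): CG² = 1/6, CG = +√(1/6)   ← matches the target
Pairs with CG² = 1/6: (-1/2,1): +√(1/6)

(-1/2,1): +√(1/6)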